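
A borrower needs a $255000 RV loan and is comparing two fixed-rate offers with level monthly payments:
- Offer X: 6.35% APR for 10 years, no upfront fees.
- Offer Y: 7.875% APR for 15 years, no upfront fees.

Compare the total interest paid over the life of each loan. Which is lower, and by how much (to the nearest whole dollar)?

Offer X: at 6.35% the monthly rate is 0.0052917, so the payment is 255,000 × 0.0052917 / (1 − 1.0052917^−120) = $2,876.05.
Total interest on Offer X = 120 × $2,876.05 − $255,000 = $90,126.00.
Offer Y: at 7.875% the monthly rate is 0.0065625, so the payment is 255,000 × 0.0065625 / (1 − 1.0065625^−180) = $2,418.55.
Total interest on Offer Y = 180 × $2,418.55 − $255,000 = $180,339.00.
Offer X is lower by $90,213.00.

Offer X by $90,213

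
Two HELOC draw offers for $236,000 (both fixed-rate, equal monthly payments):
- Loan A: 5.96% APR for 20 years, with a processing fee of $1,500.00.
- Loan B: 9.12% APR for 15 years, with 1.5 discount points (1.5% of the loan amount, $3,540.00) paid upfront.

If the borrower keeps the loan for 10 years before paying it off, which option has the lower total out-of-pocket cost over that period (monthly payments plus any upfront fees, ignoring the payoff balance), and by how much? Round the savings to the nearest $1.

Loan A by $89,065

Loan A: monthly rate = 5.96%/12 = 0.0049667; payment = 236,000 × 0.0049667 / (1 − (1+0.0049667)^−240) = $1,685.34.
Loan B: monthly rate = 9.12%/12 = 0.0076000; payment = 236,000 × 0.0076000 / (1 − (1+0.0076000)^−180) = $2,410.55.
Over 120 months: Loan A costs 120 × $1,685.34 + $1,500.00 = $203,740.80; Loan B costs 120 × $2,410.55 + $3,540.00 = $292,806.00.
Loan A is cheaper by $292,806.00 − $203,740.80 = $89,065.20.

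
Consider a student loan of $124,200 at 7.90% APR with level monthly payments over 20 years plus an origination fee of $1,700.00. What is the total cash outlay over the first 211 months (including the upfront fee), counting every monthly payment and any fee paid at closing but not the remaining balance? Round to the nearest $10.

Monthly rate = 7.9%/12 = 0.0065833; payment = 124,200 × 0.0065833 / (1 − (1+0.0065833)^−240) = $1,031.14.
Total outlay = 211 × $1,031.14 + $1,700.00 = $219,270.54.

$219,270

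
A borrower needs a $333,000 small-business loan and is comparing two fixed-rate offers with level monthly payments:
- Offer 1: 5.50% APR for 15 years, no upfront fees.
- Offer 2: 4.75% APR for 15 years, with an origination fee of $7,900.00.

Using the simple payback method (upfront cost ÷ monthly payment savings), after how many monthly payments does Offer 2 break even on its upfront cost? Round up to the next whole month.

Offer 1: at 5.50% the monthly rate is 0.0045833, so the payment is 333,000 × 0.0045833 / (1 − 1.0045833^−180) = $2,720.89.
Offer 2: at 4.75% the monthly rate is 0.0039583, so the payment is 333,000 × 0.0039583 / (1 − 1.0039583^−180) = $2,590.18.
Monthly savings = $2,720.89 − $2,590.18 = $130.71.
Break-even = $7,900.00 / $130.71 = 60.44 → 61 months.

61 months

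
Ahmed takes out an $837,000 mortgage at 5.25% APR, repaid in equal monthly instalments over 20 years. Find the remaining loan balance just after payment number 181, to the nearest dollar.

With monthly rate i = 5.25%/12 = 0.0043750, the balance after k of n payments is P · [(1+i)^n − (1+i)^k] / [(1+i)^n − 1].
(1+0.0043750)^240 = 2.85111402 and (1+0.0043750)^181 = 2.20372213, so the balance is 837,000 × (2.85111402 − 2.20372213) / (2.85111402 − 1) = $292,724.82.

$292,725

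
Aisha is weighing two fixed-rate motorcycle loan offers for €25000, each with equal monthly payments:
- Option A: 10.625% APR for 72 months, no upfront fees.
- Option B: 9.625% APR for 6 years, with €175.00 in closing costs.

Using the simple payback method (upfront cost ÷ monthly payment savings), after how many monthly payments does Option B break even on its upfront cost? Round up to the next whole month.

14 months

Option A: at 10.625% the monthly rate is 0.0088542, so the payment is 25,000 × 0.0088542 / (1 − 1.0088542^−72) = €471.06.
Option B: at 9.625% the monthly rate is 0.0080208, so the payment is 25,000 × 0.0080208 / (1 − 1.0080208^−72) = €458.43.
Monthly savings = €471.06 − €458.43 = €12.63.
Break-even = €175.00 / €12.63 = 13.86 → 14 months.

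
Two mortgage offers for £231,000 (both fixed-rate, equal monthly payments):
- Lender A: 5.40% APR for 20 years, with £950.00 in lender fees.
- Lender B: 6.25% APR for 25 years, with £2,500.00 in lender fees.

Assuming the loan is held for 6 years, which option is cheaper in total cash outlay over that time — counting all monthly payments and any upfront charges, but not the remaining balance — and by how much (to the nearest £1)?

Lender A: at 5.40% the monthly rate is 0.0045000, so the payment is 231,000 × 0.0045000 / (1 − 1.0045000^−240) = £1,576.00.
Lender B: at 6.25% the monthly rate is 0.0052083, so the payment is 231,000 × 0.0052083 / (1 − 1.0052083^−300) = £1,523.84.
Over 72 months: Lender A costs 72 × £1,576.00 + £950.00 = £114,422.00; Lender B costs 72 × £1,523.84 + £2,500.00 = £112,216.48.
Lender B is cheaper by £114,422.00 − £112,216.48 = £2,205.52.

Lender B by £2,206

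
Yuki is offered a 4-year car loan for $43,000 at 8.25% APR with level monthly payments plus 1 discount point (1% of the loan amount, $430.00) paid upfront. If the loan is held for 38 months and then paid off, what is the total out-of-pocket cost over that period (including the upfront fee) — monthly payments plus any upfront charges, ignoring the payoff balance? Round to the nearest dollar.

At 8.25% the monthly rate is 0.0068750, so the payment is 43,000 × 0.0068750 / (1 − 1.0068750^−48) = $1,054.81.
Total outlay = 38 × $1,054.81 + $430.00 = $40,512.78.

$40,513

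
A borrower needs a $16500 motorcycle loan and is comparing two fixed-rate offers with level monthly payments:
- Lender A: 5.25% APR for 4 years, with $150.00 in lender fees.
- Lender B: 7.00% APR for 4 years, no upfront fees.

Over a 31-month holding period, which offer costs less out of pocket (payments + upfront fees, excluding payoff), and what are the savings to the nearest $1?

Lender A: monthly rate = 5.25%/12 = 0.0043750; payment = 16,500 × 0.0043750 / (1 − (1+0.0043750)^−48) = $381.85.
Lender B: monthly rate = 7%/12 = 0.0058333; payment = 16,500 × 0.0058333 / (1 − (1+0.0058333)^−48) = $395.11.
Over 31 months: Lender A costs 31 × $381.85 + $150.00 = $11,987.35; Lender B costs 31 × $395.11 = $12,248.41.
Lender A is cheaper by $12,248.41 − $11,987.35 = $261.06.

Lender A by $261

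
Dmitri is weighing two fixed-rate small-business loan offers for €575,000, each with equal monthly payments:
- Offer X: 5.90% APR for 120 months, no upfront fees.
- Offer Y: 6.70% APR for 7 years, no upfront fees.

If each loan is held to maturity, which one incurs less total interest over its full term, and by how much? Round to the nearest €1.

Offer Y by €40,667

Offer X: at 5.90% the monthly rate is 0.0049167, so the payment is 575,000 × 0.0049167 / (1 − 1.0049167^−120) = €6,354.84.
Total interest on Offer X = 120 × €6,354.84 − €575,000 = €187,580.80.
Offer Y: at 6.70% the monthly rate is 0.0055833, so the payment is 575,000 × 0.0055833 / (1 − 1.0055833^−84) = €8,594.21.
Total interest on Offer Y = 84 × €8,594.21 − €575,000 = €146,913.64.
Offer Y is lower by €40,667.16.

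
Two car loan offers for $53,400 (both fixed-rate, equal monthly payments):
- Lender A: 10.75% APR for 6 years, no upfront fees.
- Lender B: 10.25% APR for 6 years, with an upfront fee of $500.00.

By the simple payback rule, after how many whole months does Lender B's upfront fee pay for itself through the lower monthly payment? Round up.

Lender A: monthly rate = 10.75%/12 = 0.0089583; payment = 53,400 × 0.0089583 / (1 − (1+0.0089583)^−72) = $1,009.60.
Lender B: monthly rate = 10.25%/12 = 0.0085417; payment = 53,400 × 0.0085417 / (1 − (1+0.0085417)^−72) = $996.03.
Monthly savings = $1,009.60 − $996.03 = $13.57.
Break-even = $500.00 / $13.57 = 36.85 → 37 months.

37 months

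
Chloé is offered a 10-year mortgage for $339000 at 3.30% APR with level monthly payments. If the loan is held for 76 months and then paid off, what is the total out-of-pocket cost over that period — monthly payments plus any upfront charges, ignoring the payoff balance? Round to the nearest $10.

Monthly rate = 3.3%/12 = 0.0027500; payment = 339,000 × 0.0027500 / (1 − (1+0.0027500)^−120) = $3,320.56.
Total outlay = 76 × $3,320.56 = $252,362.56.

$252,360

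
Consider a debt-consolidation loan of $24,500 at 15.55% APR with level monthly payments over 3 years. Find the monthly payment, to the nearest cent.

$855.91

Monthly rate = 15.55%/12 = 0.0129583; payment = 24,500 × 0.0129583 / (1 − (1+0.0129583)^−36) = $855.91.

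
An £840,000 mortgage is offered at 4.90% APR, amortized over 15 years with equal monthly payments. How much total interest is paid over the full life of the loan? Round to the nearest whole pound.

£347,818

Monthly rate = 4.9%/12 = 0.0040833; payment = 840,000 × 0.0040833 / (1 − (1+0.0040833)^−180) = £6,598.99.
Total paid = 180 × £6,598.99 = £1,187,818.20; interest = £1,187,818.20 − £840,000 = £347,818.20.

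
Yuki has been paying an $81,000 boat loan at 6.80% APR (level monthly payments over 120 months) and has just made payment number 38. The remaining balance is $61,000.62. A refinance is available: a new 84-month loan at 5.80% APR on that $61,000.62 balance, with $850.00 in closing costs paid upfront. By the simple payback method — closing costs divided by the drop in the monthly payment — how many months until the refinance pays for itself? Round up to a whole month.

19 months

Current payment = 81,000 × 6.8%/12 / (1 − (1+0.0056667)^−120) = $932.15.
Refinanced payment = 61,000.62 × 0.0048333 / (1 − (1+0.0048333)^−84) = $885.29.
Monthly savings = $932.15 − $885.29 = $46.86.
Break-even = $850.00 / $46.86 = 18.14 → 19 months.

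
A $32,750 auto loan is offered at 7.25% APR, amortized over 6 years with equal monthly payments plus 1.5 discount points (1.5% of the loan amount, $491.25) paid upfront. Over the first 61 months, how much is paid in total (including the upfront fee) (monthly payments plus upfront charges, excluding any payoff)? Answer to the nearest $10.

$34,790

Monthly rate = 7.25%/12 = 0.0060417; payment = 32,750 × 0.0060417 / (1 − (1+0.0060417)^−72) = $562.29.
Total outlay = 61 × $562.29 + $491.25 = $34,790.94.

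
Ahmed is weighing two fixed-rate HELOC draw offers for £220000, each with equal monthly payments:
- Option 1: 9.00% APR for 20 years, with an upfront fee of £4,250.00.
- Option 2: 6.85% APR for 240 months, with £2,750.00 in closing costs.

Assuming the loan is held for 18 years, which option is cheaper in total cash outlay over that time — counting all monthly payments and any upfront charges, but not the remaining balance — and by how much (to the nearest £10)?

Option 2 by £64,890

Option 1: monthly rate = 9%/12 = 0.0075000; payment = 220,000 × 0.0075000 / (1 − (1+0.0075000)^−240) = £1,979.40.
Option 2: monthly rate = 6.85%/12 = 0.0057083; payment = 220,000 × 0.0057083 / (1 − (1+0.0057083)^−240) = £1,685.91.
Over 216 months: Option 1 costs 216 × £1,979.40 + £4,250.00 = £431,800.40; Option 2 costs 216 × £1,685.91 + £2,750.00 = £366,906.56.
Option 2 is cheaper by £431,800.40 − £366,906.56 = £64,893.84.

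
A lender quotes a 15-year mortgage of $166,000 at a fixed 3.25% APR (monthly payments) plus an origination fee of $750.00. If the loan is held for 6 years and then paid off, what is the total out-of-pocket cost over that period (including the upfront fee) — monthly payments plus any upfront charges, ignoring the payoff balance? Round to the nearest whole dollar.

$84,733

At 3.25% the monthly rate is 0.0027083, so the payment is 166,000 × 0.0027083 / (1 − 1.0027083^−180) = $1,166.43.
Total outlay = 72 × $1,166.43 + $750.00 = $84,732.96.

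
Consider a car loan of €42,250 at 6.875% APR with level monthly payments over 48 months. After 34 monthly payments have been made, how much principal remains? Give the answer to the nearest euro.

With monthly rate i = 6.875%/12 = 0.0057292, the balance after k of n payments is P · [(1+i)^n − (1+i)^k] / [(1+i)^n − 1].
(1+0.0057292)^48 = 1.31549791 and (1+0.0057292)^34 = 1.21438259, so the balance is 42,250 × (1.31549791 − 1.21438259) / (1.31549791 − 1) = €13,540.89.

€13,541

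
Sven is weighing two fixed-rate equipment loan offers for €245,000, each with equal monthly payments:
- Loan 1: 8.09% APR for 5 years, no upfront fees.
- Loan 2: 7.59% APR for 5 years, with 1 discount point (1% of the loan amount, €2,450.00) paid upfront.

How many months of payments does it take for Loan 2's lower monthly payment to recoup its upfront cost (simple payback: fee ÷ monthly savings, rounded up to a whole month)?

Loan 1: monthly rate = 8.09%/12 = 0.0067417; payment = 245,000 × 0.0067417 / (1 − (1+0.0067417)^−60) = €4,978.28.
Loan 2: monthly rate = 7.59%/12 = 0.0063250; payment = 245,000 × 0.0063250 / (1 − (1+0.0063250)^−60) = €4,919.78.
Monthly savings = €4,978.28 − €4,919.78 = €58.50.
Break-even = €2,450.00 / €58.50 = 41.88 → 42 months.

42 months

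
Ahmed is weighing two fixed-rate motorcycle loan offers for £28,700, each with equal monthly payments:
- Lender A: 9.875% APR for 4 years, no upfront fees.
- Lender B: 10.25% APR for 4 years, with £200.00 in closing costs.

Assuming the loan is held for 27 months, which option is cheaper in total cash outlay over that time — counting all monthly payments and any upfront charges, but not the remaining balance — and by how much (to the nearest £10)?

Lender A by £340

Lender A: at 9.875% the monthly rate is 0.0082292, so the payment is 28,700 × 0.0082292 / (1 − 1.0082292^−48) = £726.18.
Lender B: monthly rate = 10.25%/12 = 0.0085417; payment = 28,700 × 0.0085417 / (1 − (1+0.0085417)^−48) = £731.36.
Over 27 months: Lender A costs 27 × £726.18 = £19,606.86; Lender B costs 27 × £731.36 + £200.00 = £19,946.72.
Lender A is cheaper by £19,946.72 − £19,606.86 = £339.86.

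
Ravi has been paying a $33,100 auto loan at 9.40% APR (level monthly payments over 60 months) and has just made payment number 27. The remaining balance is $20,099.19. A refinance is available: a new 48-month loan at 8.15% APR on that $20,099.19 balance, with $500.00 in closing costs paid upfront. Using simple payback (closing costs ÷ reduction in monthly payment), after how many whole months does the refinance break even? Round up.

3 months

Current payment = 33,100 × 9.4%/12 / (1 − (1+0.0078333)^−60) = $693.55.
Refinanced payment = 20,099.19 × 0.0067917 / (1 − (1+0.0067917)^−48) = $492.10.
Monthly savings = $693.55 − $492.10 = $201.45.
Break-even = $500.00 / $201.45 = 2.48 → 3 months.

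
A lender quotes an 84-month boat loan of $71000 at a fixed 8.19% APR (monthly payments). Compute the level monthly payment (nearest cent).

At 8.19% the monthly rate is 0.0068250, so the payment is 71,000 × 0.0068250 / (1 − 1.0068250^−84) = $1,113.35.

$1,113.35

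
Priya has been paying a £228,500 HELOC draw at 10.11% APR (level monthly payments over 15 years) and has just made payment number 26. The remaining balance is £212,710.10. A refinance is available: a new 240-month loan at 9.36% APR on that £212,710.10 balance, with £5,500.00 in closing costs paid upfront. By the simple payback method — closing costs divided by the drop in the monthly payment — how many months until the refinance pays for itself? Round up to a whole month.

Current payment = 228,500 × 10.11%/12 / (1 − (1+0.0084250)^−180) = £2,470.87.
Refinanced payment = 212,710.10 × 0.0078000 / (1 − (1+0.0078000)^−240) = £1,963.33.
Monthly savings = £2,470.87 − £1,963.33 = £507.54.
Break-even = £5,500.00 / £507.54 = 10.84 → 11 months.

11 months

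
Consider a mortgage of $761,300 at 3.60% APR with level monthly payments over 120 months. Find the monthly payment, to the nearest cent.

At 3.60% the monthly rate is 0.0030000, so the payment is 761,300 × 0.0030000 / (1 − 1.0030000^−120) = $7,563.90.

$7,563.90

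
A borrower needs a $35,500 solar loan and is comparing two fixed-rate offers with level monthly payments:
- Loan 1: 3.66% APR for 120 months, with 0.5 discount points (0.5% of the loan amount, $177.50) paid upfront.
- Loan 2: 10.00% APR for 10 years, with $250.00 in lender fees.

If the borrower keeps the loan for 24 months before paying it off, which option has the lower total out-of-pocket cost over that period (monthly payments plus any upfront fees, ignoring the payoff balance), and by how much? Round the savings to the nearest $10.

Loan 1: monthly rate = 3.66%/12 = 0.0030500; payment = 35,500 × 0.0030500 / (1 − (1+0.0030500)^−120) = $353.71.
Loan 2: at 10.00% the monthly rate is 0.0083333, so the payment is 35,500 × 0.0083333 / (1 − 1.0083333^−120) = $469.14.
Over 24 months: Loan 1 costs 24 × $353.71 + $177.50 = $8,666.54; Loan 2 costs 24 × $469.14 + $250.00 = $11,509.36.
Loan 1 is cheaper by $11,509.36 − $8,666.54 = $2,842.82.

Loan 1 by $2,840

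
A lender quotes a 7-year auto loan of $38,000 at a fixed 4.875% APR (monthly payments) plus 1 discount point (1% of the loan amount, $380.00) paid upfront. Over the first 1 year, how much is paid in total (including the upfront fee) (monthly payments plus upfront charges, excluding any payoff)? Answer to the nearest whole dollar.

Monthly rate = 4.875%/12 = 0.0040625; payment = 38,000 × 0.0040625 / (1 − (1+0.0040625)^−84) = $534.86.
Total outlay = 12 × $534.86 + $380.00 = $6,798.32.

$6,798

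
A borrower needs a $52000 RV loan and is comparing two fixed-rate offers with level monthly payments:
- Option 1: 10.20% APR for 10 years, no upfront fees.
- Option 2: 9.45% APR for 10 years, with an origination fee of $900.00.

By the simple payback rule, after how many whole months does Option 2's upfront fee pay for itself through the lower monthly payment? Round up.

Option 1: monthly rate = 10.2%/12 = 0.0085000; payment = 52,000 × 0.0085000 / (1 − (1+0.0085000)^−120) = $692.96.
Option 2: monthly rate = 9.45%/12 = 0.0078750; payment = 52,000 × 0.0078750 / (1 − (1+0.0078750)^−120) = $671.44.
Monthly savings = $692.96 − $671.44 = $21.52.
Break-even = $900.00 / $21.52 = 41.82 → 42 months.

42 months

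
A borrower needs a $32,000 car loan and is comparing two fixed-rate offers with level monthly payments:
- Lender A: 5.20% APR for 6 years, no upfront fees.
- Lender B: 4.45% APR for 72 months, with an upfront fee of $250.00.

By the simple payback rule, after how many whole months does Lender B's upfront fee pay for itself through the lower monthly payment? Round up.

23 months

Lender A: monthly rate = 5.2%/12 = 0.0043333; payment = 32,000 × 0.0043333 / (1 − (1+0.0043333)^−72) = $518.33.
Lender B: at 4.45% the monthly rate is 0.0037083, so the payment is 32,000 × 0.0037083 / (1 − 1.0037083^−72) = $507.23.
Monthly savings = $518.33 − $507.23 = $11.10.
Break-even = $250.00 / $11.10 = 22.52 → 23 months.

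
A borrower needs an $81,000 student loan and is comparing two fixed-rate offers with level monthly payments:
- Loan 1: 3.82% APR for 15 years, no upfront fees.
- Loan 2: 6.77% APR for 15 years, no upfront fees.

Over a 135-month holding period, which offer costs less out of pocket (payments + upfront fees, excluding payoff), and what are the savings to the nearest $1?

Loan 1: monthly rate = 3.82%/12 = 0.0031833; payment = 81,000 × 0.0031833 / (1 − (1+0.0031833)^−180) = $591.87.
Loan 2: monthly rate = 6.77%/12 = 0.0056417; payment = 81,000 × 0.0056417 / (1 − (1+0.0056417)^−180) = $717.68.
Over 135 months: Loan 1 costs 135 × $591.87 = $79,902.45; Loan 2 costs 135 × $717.68 = $96,886.80.
Loan 1 is cheaper by $96,886.80 − $79,902.45 = $16,984.35.

Loan 1 by $16,984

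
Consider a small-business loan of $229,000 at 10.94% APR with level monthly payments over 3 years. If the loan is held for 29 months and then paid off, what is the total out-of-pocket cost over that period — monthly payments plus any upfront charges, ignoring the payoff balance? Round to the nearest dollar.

$217,229

At 10.94% the monthly rate is 0.0091167, so the payment is 229,000 × 0.0091167 / (1 − 1.0091167^−36) = $7,490.66.
Total outlay = 29 × $7,490.66 = $217,229.14.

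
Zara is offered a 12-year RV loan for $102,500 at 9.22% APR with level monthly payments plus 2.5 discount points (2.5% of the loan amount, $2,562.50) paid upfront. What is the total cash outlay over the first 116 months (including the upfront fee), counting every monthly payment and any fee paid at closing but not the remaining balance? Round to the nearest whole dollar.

Monthly rate = 9.22%/12 = 0.0076833; payment = 102,500 × 0.0076833 / (1 − (1+0.0076833)^−144) = $1,179.22.
Total outlay = 116 × $1,179.22 + $2,562.50 = $139,352.02.

$139,352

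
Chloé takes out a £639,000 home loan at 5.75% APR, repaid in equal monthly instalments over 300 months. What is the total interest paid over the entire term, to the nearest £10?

Monthly rate = 5.75%/12 = 0.0047917; payment = 639,000 × 0.0047917 / (1 − (1+0.0047917)^−300) = £4,019.99.
Total paid = 300 × £4,019.99 = £1,205,997.00; interest = £1,205,997.00 − £639,000 = £566,997.00.

£567,000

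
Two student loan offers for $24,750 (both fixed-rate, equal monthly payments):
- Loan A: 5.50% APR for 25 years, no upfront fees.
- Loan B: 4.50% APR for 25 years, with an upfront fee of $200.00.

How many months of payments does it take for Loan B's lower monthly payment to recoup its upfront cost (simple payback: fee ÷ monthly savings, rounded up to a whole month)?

Loan A: monthly rate = 5.5%/12 = 0.0045833; payment = 24,750 × 0.0045833 / (1 − (1+0.0045833)^−300) = $151.99.
Loan B: at 4.50% the monthly rate is 0.0037500, so the payment is 24,750 × 0.0037500 / (1 − 1.0037500^−300) = $137.57.
Monthly savings = $151.99 − $137.57 = $14.42.
Break-even = $200.00 / $14.42 = 13.87 → 14 months.

14 months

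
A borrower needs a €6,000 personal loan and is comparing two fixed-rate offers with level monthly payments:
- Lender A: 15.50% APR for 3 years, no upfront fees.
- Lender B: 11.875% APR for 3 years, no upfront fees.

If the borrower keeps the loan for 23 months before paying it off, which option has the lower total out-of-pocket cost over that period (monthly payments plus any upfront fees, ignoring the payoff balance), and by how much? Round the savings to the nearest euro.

Lender B by €242

Lender A: monthly rate = 15.5%/12 = 0.0129167; payment = 6,000 × 0.0129167 / (1 − (1+0.0129167)^−36) = €209.46.
Lender B: at 11.875% the monthly rate is 0.0098958, so the payment is 6,000 × 0.0098958 / (1 − 1.0098958^−36) = €198.93.
Over 23 months: Lender A costs 23 × €209.46 = €4,817.58; Lender B costs 23 × €198.93 = €4,575.39.
Lender B is cheaper by €4,817.58 − €4,575.39 = €242.19.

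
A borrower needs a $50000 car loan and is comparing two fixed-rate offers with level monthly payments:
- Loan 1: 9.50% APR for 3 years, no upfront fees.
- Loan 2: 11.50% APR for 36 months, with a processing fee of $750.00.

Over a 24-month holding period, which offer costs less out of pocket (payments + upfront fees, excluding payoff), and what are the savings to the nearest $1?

Loan 1: at 9.50% the monthly rate is 0.0079167, so the payment is 50,000 × 0.0079167 / (1 − 1.0079167^−36) = $1,601.65.
Loan 2: monthly rate = 11.5%/12 = 0.0095833; payment = 50,000 × 0.0095833 / (1 − (1+0.0095833)^−36) = $1,648.80.
Over 24 months: Loan 1 costs 24 × $1,601.65 = $38,439.60; Loan 2 costs 24 × $1,648.80 + $750.00 = $40,321.20.
Loan 1 is cheaper by $40,321.20 − $38,439.60 = $1,881.60.

Loan 1 by $1,882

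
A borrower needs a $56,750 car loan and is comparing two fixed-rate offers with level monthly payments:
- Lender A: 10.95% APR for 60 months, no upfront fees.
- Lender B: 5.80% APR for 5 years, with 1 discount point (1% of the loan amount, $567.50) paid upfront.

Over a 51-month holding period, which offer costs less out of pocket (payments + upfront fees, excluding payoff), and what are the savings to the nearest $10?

Lender B by $6,600

Lender A: monthly rate = 10.95%/12 = 0.0091250; payment = 56,750 × 0.0091250 / (1 − (1+0.0091250)^−60) = $1,232.47.
Lender B: monthly rate = 5.8%/12 = 0.0048333; payment = 56,750 × 0.0048333 / (1 − (1+0.0048333)^−60) = $1,091.87.
Over 51 months: Lender A costs 51 × $1,232.47 = $62,855.97; Lender B costs 51 × $1,091.87 + $567.50 = $56,252.87.
Lender B is cheaper by $62,855.97 − $56,252.87 = $6,603.10.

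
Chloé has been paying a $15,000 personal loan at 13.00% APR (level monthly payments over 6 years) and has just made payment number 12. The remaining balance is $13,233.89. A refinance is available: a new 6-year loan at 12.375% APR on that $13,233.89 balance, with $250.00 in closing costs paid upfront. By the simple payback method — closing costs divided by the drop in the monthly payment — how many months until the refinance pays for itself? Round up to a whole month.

Current payment = 15,000 × 13%/12 / (1 − (1+0.0108333)^−72) = $301.11.
Refinanced payment = 13,233.89 × 0.0103125 / (1 − (1+0.0103125)^−72) = $261.31.
Monthly savings = $301.11 − $261.31 = $39.80.
Break-even = $250.00 / $39.80 = 6.28 → 7 months.

7 months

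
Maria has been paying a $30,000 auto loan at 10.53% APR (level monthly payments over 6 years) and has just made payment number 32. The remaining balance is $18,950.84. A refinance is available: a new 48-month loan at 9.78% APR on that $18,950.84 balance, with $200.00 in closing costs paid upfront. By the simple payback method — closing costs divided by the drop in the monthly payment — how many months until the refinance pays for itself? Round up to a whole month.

3 months

Current payment = 30,000 × 10.53%/12 / (1 − (1+0.0087750)^−72) = $563.83.
Refinanced payment = 18,950.84 × 0.0081500 / (1 − (1+0.0081500)^−48) = $478.64.
Monthly savings = $563.83 − $478.64 = $85.19.
Break-even = $200.00 / $85.19 = 2.35 → 3 months.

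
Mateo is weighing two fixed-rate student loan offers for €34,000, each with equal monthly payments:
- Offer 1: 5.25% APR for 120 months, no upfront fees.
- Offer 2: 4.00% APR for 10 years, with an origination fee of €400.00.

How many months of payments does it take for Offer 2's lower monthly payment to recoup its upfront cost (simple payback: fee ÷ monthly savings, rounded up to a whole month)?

Offer 1: at 5.25% the monthly rate is 0.0043750, so the payment is 34,000 × 0.0043750 / (1 − 1.0043750^−120) = €364.79.
Offer 2: at 4.00% the monthly rate is 0.0033333, so the payment is 34,000 × 0.0033333 / (1 − 1.0033333^−120) = €344.23.
Monthly savings = €364.79 − €344.23 = €20.56.
Break-even = €400.00 / €20.56 = 19.46 → 20 months.

20 months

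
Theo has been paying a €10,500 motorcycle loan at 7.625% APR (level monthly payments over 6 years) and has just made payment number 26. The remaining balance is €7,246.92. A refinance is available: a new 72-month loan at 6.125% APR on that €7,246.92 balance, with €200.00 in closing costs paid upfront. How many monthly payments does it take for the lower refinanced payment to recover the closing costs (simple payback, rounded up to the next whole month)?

Current payment = 10,500 × 7.625%/12 / (1 − (1+0.0063542)^−72) = €182.18.
Refinanced payment = 7,246.92 × 0.0051042 / (1 − (1+0.0051042)^−72) = €120.53.
Monthly savings = €182.18 − €120.53 = €61.65.
Break-even = €200.00 / €61.65 = 3.24 → 4 months.

4 months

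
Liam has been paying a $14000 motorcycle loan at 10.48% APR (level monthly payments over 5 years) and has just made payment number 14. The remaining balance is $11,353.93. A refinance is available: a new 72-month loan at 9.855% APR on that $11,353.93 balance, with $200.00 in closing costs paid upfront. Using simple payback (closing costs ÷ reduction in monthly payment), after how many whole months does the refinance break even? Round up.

3 months

Current payment = 14,000 × 10.48%/12 / (1 − (1+0.0087333)^−60) = $300.78.
Refinanced payment = 11,353.93 × 0.0082125 / (1 − (1+0.0082125)^−72) = $209.51.
Monthly savings = $300.78 − $209.51 = $91.27.
Break-even = $200.00 / $91.27 = 2.19 → 3 months.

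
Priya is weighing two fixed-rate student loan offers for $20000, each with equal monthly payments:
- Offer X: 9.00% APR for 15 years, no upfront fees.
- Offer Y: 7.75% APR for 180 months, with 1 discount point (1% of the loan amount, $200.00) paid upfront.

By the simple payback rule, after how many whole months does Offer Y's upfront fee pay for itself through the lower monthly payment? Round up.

14 months

Offer X: monthly rate = 9%/12 = 0.0075000; payment = 20,000 × 0.0075000 / (1 − (1+0.0075000)^−180) = $202.85.
Offer Y: at 7.75% the monthly rate is 0.0064583, so the payment is 20,000 × 0.0064583 / (1 − 1.0064583^−180) = $188.26.
Monthly savings = $202.85 − $188.26 = $14.59.
Break-even = $200.00 / $14.59 = 13.71 → 14 months.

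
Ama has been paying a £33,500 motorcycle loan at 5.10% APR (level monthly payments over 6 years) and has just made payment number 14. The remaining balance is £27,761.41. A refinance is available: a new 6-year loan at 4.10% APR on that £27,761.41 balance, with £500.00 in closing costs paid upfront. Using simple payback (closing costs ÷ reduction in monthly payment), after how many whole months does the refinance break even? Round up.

5 months

Current payment = 33,500 × 5.1%/12 / (1 − (1+0.0042500)^−72) = £541.07.
Refinanced payment = 27,761.41 × 0.0034167 / (1 − (1+0.0034167)^−72) = £435.60.
Monthly savings = £541.07 − £435.60 = £105.47.
Break-even = £500.00 / £105.47 = 4.74 → 5 months.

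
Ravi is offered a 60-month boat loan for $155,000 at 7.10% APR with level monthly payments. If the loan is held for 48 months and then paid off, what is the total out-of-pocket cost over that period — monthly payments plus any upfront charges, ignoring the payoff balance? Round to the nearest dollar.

$147,672

Monthly rate = 7.1%/12 = 0.0059167; payment = 155,000 × 0.0059167 / (1 − (1+0.0059167)^−60) = $3,076.50.
Total outlay = 48 × $3,076.50 = $147,672.00.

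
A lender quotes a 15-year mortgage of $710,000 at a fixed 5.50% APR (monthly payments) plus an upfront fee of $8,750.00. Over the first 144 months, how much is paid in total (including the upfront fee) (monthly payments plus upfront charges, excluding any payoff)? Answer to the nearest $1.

$844,136

Monthly rate = 5.5%/12 = 0.0045833; payment = 710,000 × 0.0045833 / (1 − (1+0.0045833)^−180) = $5,801.29.
Total outlay = 144 × $5,801.29 + $8,750.00 = $844,135.76.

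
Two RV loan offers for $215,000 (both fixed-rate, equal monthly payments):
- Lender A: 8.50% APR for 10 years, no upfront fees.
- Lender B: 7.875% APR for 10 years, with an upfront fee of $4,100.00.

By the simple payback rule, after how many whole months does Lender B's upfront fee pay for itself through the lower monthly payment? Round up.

Lender A: at 8.50% the monthly rate is 0.0070833, so the payment is 215,000 × 0.0070833 / (1 − 1.0070833^−120) = $2,665.69.
Lender B: monthly rate = 7.875%/12 = 0.0065625; payment = 215,000 × 0.0065625 / (1 − (1+0.0065625)^−120) = $2,594.36.
Monthly savings = $2,665.69 − $2,594.36 = $71.33.
Break-even = $4,100.00 / $71.33 = 57.48 → 58 months.

58 months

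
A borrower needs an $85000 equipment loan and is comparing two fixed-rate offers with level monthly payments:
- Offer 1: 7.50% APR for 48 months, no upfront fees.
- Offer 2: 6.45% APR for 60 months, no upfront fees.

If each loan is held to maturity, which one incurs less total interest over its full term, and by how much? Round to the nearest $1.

Offer 1: monthly rate = 7.5%/12 = 0.0062500; payment = 85,000 × 0.0062500 / (1 − (1+0.0062500)^−48) = $2,055.21.
Total interest on Offer 1 = 48 × $2,055.21 − $85,000 = $13,650.08.
Offer 2: monthly rate = 6.45%/12 = 0.0053750; payment = 85,000 × 0.0053750 / (1 − (1+0.0053750)^−60) = $1,661.13.
Total interest on Offer 2 = 60 × $1,661.13 − $85,000 = $14,667.80.
Offer 1 is lower by $1,017.72.

Offer 1 by $1,018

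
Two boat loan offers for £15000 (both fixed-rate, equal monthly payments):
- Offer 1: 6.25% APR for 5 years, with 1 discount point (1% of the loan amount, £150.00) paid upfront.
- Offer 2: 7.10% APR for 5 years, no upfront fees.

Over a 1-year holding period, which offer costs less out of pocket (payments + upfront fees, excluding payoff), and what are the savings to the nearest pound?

Offer 1: at 6.25% the monthly rate is 0.0052083, so the payment is 15,000 × 0.0052083 / (1 − 1.0052083^−60) = £291.74.
Offer 2: monthly rate = 7.1%/12 = 0.0059167; payment = 15,000 × 0.0059167 / (1 − (1+0.0059167)^−60) = £297.73.
Over 12 months: Offer 1 costs 12 × £291.74 + £150.00 = £3,650.88; Offer 2 costs 12 × £297.73 = £3,572.76.
Offer 2 is cheaper by £3,650.88 − £3,572.76 = £78.12.

Offer 2 by £78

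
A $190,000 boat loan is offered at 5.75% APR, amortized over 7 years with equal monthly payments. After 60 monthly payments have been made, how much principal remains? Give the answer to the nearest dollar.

$62,272

With monthly rate i = 5.75%/12 = 0.0047917, the balance after k of n payments is P · [(1+i)^n − (1+i)^k] / [(1+i)^n − 1].
(1+0.0047917)^84 = 1.49412200 and (1+0.0047917)^60 = 1.33217559, so the balance is 190,000 × (1.49412200 − 1.33217559) / (1.49412200 − 1) = $62,271.70.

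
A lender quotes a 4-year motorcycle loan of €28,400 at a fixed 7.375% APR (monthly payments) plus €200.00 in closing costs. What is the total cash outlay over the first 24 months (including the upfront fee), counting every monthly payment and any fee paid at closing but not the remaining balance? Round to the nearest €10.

At 7.375% the monthly rate is 0.0061458, so the payment is 28,400 × 0.0061458 / (1 − 1.0061458^−48) = €685.03.
Total outlay = 24 × €685.03 + €200.00 = €16,640.72.

€16,640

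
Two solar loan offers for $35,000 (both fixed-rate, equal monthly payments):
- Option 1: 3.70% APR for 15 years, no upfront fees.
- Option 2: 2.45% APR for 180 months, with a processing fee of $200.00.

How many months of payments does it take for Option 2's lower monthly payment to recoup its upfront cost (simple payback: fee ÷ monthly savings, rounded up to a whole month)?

Option 1: at 3.70% the monthly rate is 0.0030833, so the payment is 35,000 × 0.0030833 / (1 − 1.0030833^−180) = $253.66.
Option 2: monthly rate = 2.45%/12 = 0.0020417; payment = 35,000 × 0.0020417 / (1 − (1+0.0020417)^−180) = $232.55.
Monthly savings = $253.66 − $232.55 = $21.11.
Break-even = $200.00 / $21.11 = 9.47 → 10 months.

10 months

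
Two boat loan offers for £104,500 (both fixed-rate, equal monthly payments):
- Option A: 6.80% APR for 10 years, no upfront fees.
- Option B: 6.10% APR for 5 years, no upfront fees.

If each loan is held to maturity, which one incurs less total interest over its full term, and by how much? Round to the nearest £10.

Option A: at 6.80% the monthly rate is 0.0056667, so the payment is 104,500 × 0.0056667 / (1 − 1.0056667^−120) = £1,202.59.
Total interest on Option A = 120 × £1,202.59 − £104,500 = £39,810.80.
Option B: at 6.10% the monthly rate is 0.0050833, so the payment is 104,500 × 0.0050833 / (1 − 1.0050833^−60) = £2,025.14.
Total interest on Option B = 60 × £2,025.14 − £104,500 = £17,008.40.
Option B is lower by £22,802.40.

Option B by £22,800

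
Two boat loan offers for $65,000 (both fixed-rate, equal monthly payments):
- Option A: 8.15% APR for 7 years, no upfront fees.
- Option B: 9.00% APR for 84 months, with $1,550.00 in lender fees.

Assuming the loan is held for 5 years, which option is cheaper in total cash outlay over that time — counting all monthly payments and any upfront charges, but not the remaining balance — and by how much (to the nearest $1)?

Option A by $3,219

Option A: at 8.15% the monthly rate is 0.0067917, so the payment is 65,000 × 0.0067917 / (1 − 1.0067917^−84) = $1,017.97.
Option B: at 9.00% the monthly rate is 0.0075000, so the payment is 65,000 × 0.0075000 / (1 − 1.0075000^−84) = $1,045.79.
Over 60 months: Option A costs 60 × $1,017.97 = $61,078.20; Option B costs 60 × $1,045.79 + $1,550.00 = $64,297.40.
Option A is cheaper by $64,297.40 − $61,078.20 = $3,219.20.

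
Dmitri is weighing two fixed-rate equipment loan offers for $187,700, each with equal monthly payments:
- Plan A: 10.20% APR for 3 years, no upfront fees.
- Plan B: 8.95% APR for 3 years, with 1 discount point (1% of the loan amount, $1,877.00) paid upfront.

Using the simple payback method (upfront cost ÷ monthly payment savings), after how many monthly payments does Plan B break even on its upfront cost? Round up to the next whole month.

Plan A: monthly rate = 10.2%/12 = 0.0085000; payment = 187,700 × 0.0085000 / (1 − (1+0.0085000)^−36) = $6,074.19.
Plan B: monthly rate = 8.95%/12 = 0.0074583; payment = 187,700 × 0.0074583 / (1 − (1+0.0074583)^−36) = $5,964.44.
Monthly savings = $6,074.19 − $5,964.44 = $109.75.
Break-even = $1,877.00 / $109.75 = 17.10 → 18 months.

18 months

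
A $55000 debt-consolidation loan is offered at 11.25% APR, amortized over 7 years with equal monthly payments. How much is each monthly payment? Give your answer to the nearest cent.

At 11.25% the monthly rate is 0.0093750, so the payment is 55,000 × 0.0093750 / (1 − 1.0093750^−84) = $948.98.

$948.98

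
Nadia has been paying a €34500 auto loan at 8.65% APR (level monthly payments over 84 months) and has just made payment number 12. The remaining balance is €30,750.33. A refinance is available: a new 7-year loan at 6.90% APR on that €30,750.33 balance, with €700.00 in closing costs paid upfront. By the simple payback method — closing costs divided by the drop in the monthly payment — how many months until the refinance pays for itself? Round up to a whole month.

Current payment = 34,500 × 8.65%/12 / (1 − (1+0.0072083)^−84) = €548.96.
Refinanced payment = 30,750.33 × 0.0057500 / (1 − (1+0.0057500)^−84) = €462.60.
Monthly savings = €548.96 − €462.60 = €86.36.
Break-even = €700.00 / €86.36 = 8.11 → 9 months.

9 months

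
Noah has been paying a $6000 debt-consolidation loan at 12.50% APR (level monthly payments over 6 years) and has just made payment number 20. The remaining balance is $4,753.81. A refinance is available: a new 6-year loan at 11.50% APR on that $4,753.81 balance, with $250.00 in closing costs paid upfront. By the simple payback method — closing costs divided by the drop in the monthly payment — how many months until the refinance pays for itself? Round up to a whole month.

10 months

Current payment = 6,000 × 12.5%/12 / (1 − (1+0.0104167)^−72) = $118.87.
Refinanced payment = 4,753.81 × 0.0095833 / (1 − (1+0.0095833)^−72) = $91.71.
Monthly savings = $118.87 − $91.71 = $27.16.
Break-even = $250.00 / $27.16 = 9.20 → 10 months.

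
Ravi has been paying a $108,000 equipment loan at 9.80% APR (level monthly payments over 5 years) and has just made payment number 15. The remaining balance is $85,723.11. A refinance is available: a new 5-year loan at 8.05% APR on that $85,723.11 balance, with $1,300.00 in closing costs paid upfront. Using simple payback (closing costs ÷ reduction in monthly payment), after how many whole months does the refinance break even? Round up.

3 months

Current payment = 108,000 × 9.8%/12 / (1 − (1+0.0081667)^−60) = $2,284.07.
Refinanced payment = 85,723.11 × 0.0067083 / (1 − (1+0.0067083)^−60) = $1,740.21.
Monthly savings = $2,284.07 − $1,740.21 = $543.86.
Break-even = $1,300.00 / $543.86 = 2.39 → 3 months.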